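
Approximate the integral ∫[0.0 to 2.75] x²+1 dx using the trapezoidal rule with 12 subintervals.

f(x) = x²+1
a = 0.0, b = 2.75, n = 12
h = (b - a)/n = 0.229167

Trapezoidal rule: (h/2)[f(x₀) + 2f(x₁) + 2f(x₂) + ... + f(xₙ)]

x_0 = 0.0000, f(x_0) = 1.000000, coefficient = 1
x_1 = 0.2292, f(x_1) = 1.052517, coefficient = 2
x_2 = 0.4583, f(x_2) = 1.210069, coefficient = 2
x_3 = 0.6875, f(x_3) = 1.472656, coefficient = 2
x_4 = 0.9167, f(x_4) = 1.840278, coefficient = 2
x_5 = 1.1458, f(x_5) = 2.312934, coefficient = 2
x_6 = 1.3750, f(x_6) = 2.890625, coefficient = 2
x_7 = 1.6042, f(x_7) = 3.573351, coefficient = 2
x_8 = 1.8333, f(x_8) = 4.361111, coefficient = 2
x_9 = 2.0625, f(x_9) = 5.253906, coefficient = 2
x_10 = 2.2917, f(x_10) = 6.251736, coefficient = 2
x_11 = 2.5208, f(x_11) = 7.354601, coefficient = 2
x_12 = 2.7500, f(x_12) = 8.562500, coefficient = 1

I ≈ (0.229167/2) × 84.710069 = 9.706362
Exact value: 9.682292
Error: 0.024070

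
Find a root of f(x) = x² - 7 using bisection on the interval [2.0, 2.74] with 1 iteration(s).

f(x) = x² - 7
Initial interval: [2.0, 2.74]

Iteration 1:
  c_1 = (2.000000 + 2.740000)/2 = 2.370000
  f(c_1) = f(2.370000) = -1.383100
  f(a) × f(c) ≥ 0, new interval: [2.370000, 2.740000]

After 1 iteration(s), the approximation is c_1 = 2.370000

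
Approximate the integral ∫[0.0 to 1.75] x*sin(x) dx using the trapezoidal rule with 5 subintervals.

f(x) = x*sin(x)
a = 0.0, b = 1.75, n = 5
h = (b - a)/n = 0.350000

Trapezoidal rule: (h/2)[f(x₀) + 2f(x₁) + 2f(x₂) + ... + f(xₙ)]

x_0 = 0.0000, f(x_0) = 0.000000, coefficient = 1
x_1 = 0.3500, f(x_1) = 0.120014, coefficient = 2
x_2 = 0.7000, f(x_2) = 0.450952, coefficient = 2
x_3 = 1.0500, f(x_3) = 0.910794, coefficient = 2
x_4 = 1.4000, f(x_4) = 1.379630, coefficient = 2
x_5 = 1.7500, f(x_5) = 1.721975, coefficient = 1

I ≈ (0.350000/2) × 7.444757 = 1.302832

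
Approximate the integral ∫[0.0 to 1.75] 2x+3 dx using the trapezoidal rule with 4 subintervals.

f(x) = 2x+3
a = 0.0, b = 1.75, n = 4
h = (b - a)/n = 0.437500

Trapezoidal rule: (h/2)[f(x₀) + 2f(x₁) + 2f(x₂) + ... + f(xₙ)]

x_0 = 0.0000, f(x_0) = 3.000000, coefficient = 1
x_1 = 0.4375, f(x_1) = 3.875000, coefficient = 2
x_2 = 0.8750, f(x_2) = 4.750000, coefficient = 2
x_3 = 1.3125, f(x_3) = 5.625000, coefficient = 2
x_4 = 1.7500, f(x_4) = 6.500000, coefficient = 1

I ≈ (0.437500/2) × 38.000000 = 8.312500
Exact value: 8.312500
Error: 0.000000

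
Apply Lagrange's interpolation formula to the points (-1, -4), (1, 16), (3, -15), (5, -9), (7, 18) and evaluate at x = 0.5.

Lagrange interpolation formula:
P(x) = Σ yᵢ × Lᵢ(x)
where Lᵢ(x) = Π_{j≠i} (x - xⱼ)/(xᵢ - xⱼ)

L_0(0.5) = (0.5 - 1)/(-1 - 1) × (0.5 - 3)/(-1 - 3) × (0.5 - 5)/(-1 - 5) × (0.5 - 7)/(-1 - 7) = 0.095215
L_1(0.5) = (0.5 - (-1))/(1 - (-1)) × (0.5 - 3)/(1 - 3) × (0.5 - 5)/(1 - 5) × (0.5 - 7)/(1 - 7) = 1.142578
L_2(0.5) = (0.5 - (-1))/(3 - (-1)) × (0.5 - 1)/(3 - 1) × (0.5 - 5)/(3 - 5) × (0.5 - 7)/(3 - 7) = -0.342773
L_3(0.5) = (0.5 - (-1))/(5 - (-1)) × (0.5 - 1)/(5 - 1) × (0.5 - 3)/(5 - 3) × (0.5 - 7)/(5 - 7) = 0.126953
L_4(0.5) = (0.5 - (-1))/(7 - (-1)) × (0.5 - 1)/(7 - 1) × (0.5 - 3)/(7 - 3) × (0.5 - 5)/(7 - 5) = -0.021973

P(0.5) = (-4)×L_0(0.5) + 16×L_1(0.5) + (-15)×L_2(0.5) + (-9)×L_3(0.5) + 18×L_4(0.5)
P(0.5) = 21.503906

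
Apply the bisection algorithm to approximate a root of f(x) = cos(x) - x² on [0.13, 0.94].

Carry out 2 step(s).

f(x) = cos(x) - x²
Initial interval: [0.13, 0.94]

Iteration 1:
  c_1 = (0.130000 + 0.940000)/2 = 0.535000
  f(c_1) = f(0.535000) = 0.574044
  f(a) × f(c) ≥ 0, new interval: [0.535000, 0.940000]
Iteration 2:
  c_2 = (0.535000 + 0.940000)/2 = 0.737500
  f(c_2) = f(0.737500) = 0.196246
  f(a) × f(c) ≥ 0, new interval: [0.737500, 0.940000]

After 2 iteration(s), the approximation is c_2 = 0.737500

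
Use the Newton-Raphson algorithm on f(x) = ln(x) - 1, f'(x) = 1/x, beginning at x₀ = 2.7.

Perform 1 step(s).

f(x) = ln(x) - 1
f'(x) = 1/x
x₀ = 2.7

Newton-Raphson formula: x_{n+1} = x_n - f(x_n)/f'(x_n)

Iteration 1:
  f(2.700000) = -0.006748
  f'(2.700000) = 0.370370
  x_1 = 2.700000 - (-0.006748)/0.370370 = 2.718220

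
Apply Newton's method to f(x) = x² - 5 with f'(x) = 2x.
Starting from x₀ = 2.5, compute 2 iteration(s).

f(x) = x² - 5
f'(x) = 2x
x₀ = 2.5

Newton-Raphson formula: x_{n+1} = x_n - f(x_n)/f'(x_n)

Iteration 1:
  f(2.500000) = 1.250000
  f'(2.500000) = 5.000000
  x_1 = 2.500000 - 1.250000/5.000000 = 2.250000
Iteration 2:
  f(2.250000) = 0.062500
  f'(2.250000) = 4.500000
  x_2 = 2.250000 - 0.062500/4.500000 = 2.236111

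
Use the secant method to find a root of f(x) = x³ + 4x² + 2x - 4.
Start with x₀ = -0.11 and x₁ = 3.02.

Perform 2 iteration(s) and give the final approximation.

f(x) = x³ + 4x² + 2x - 4
x₀ = -0.11, x₁ = 3.02

Secant formula: x_{n+1} = x_n - f(x_n)(x_n - x_{n-1})/(f(x_n) - f(x_{n-1}))

Iteration 1:
  f(-0.110000) = -4.172931
  f(3.020000) = 66.065208
  x_2 = 3.020000 - 66.065208×(3.020000 - (-0.110000))/(66.065208 - (-4.172931))
       = 0.075957
Iteration 2:
  f(3.020000) = 66.065208
  f(0.075957) = -3.824570
  x_3 = 0.075957 - (-3.824570)×(0.075957 - 3.020000)/(-3.824570 - 66.065208)
       = 0.237064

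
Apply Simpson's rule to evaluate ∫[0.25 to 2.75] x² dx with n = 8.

f(x) = x²
a = 0.25, b = 2.75, n = 8
h = (b - a)/n = 0.312500

Simpson's rule: (h/3)[f(x₀) + 4f(x₁) + 2f(x₂) + ... + f(xₙ)]

x_0 = 0.2500, f(x_0) = 0.062500, coefficient = 1
x_1 = 0.5625, f(x_1) = 0.316406, coefficient = 4
x_2 = 0.8750, f(x_2) = 0.765625, coefficient = 2
x_3 = 1.1875, f(x_3) = 1.410156, coefficient = 4
x_4 = 1.5000, f(x_4) = 2.250000, coefficient = 2
x_5 = 1.8125, f(x_5) = 3.285156, coefficient = 4
x_6 = 2.1250, f(x_6) = 4.515625, coefficient = 2
x_7 = 2.4375, f(x_7) = 5.941406, coefficient = 4
x_8 = 2.7500, f(x_8) = 7.562500, coefficient = 1

I ≈ (0.312500/3) × 66.500000 = 6.927083
Exact value: 6.927083
Error: 0.000000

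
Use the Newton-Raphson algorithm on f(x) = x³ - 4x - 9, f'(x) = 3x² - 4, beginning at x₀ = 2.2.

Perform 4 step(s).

f(x) = x³ - 4x - 9
f'(x) = 3x² - 4
x₀ = 2.2

Newton-Raphson formula: x_{n+1} = x_n - f(x_n)/f'(x_n)

Iteration 1:
  f(2.200000) = -7.152000
  f'(2.200000) = 10.520000
  x_1 = 2.200000 - (-7.152000)/10.520000 = 2.879848
Iteration 2:
  f(2.879848) = 3.364696
  f'(2.879848) = 20.880572
  x_2 = 2.879848 - 3.364696/20.880572 = 2.718708
Iteration 3:
  f(2.718708) = 0.220151
  f'(2.718708) = 18.174118
  x_3 = 2.718708 - 0.220151/18.174118 = 2.706594
Iteration 4:
  f(2.706594) = 0.001195
  f'(2.706594) = 17.976960
  x_4 = 2.706594 - 0.001195/17.976960 = 2.706528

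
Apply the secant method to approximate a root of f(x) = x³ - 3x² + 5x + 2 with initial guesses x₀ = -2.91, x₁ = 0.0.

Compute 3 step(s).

f(x) = x³ - 3x² + 5x + 2
x₀ = -2.91, x₁ = 0.0

Secant formula: x_{n+1} = x_n - f(x_n)(x_n - x_{n-1})/(f(x_n) - f(x_{n-1}))

Iteration 1:
  f(-2.910000) = -62.596471
  f(0.000000) = 2.000000
  x_2 = 0.000000 - 2.000000×(0.000000 - (-2.910000))/(2.000000 - (-62.596471))
       = -0.090098
Iteration 2:
  f(0.000000) = 2.000000
  f(-0.090098) = 1.524427
  x_3 = -0.090098 - 1.524427×(-0.090098 - 0.000000)/(1.524427 - 2.000000)
       = -0.378902
Iteration 3:
  f(-0.090098) = 1.524427
  f(-0.378902) = -0.379607
  x_4 = -0.378902 - (-0.379607)×(-0.378902 - (-0.090098))/(-0.379607 - 1.524427)
       = -0.321323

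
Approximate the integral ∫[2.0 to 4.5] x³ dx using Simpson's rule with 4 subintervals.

f(x) = x³
a = 2.0, b = 4.5, n = 4
h = (b - a)/n = 0.625000

Simpson's rule: (h/3)[f(x₀) + 4f(x₁) + 2f(x₂) + ... + f(xₙ)]

x_0 = 2.0000, f(x_0) = 8.000000, coefficient = 1
x_1 = 2.6250, f(x_1) = 18.087891, coefficient = 4
x_2 = 3.2500, f(x_2) = 34.328125, coefficient = 2
x_3 = 3.8750, f(x_3) = 58.185547, coefficient = 4
x_4 = 4.5000, f(x_4) = 91.125000, coefficient = 1

I ≈ (0.625000/3) × 472.875000 = 98.515625
Exact value: 98.515625
Error: 0.000000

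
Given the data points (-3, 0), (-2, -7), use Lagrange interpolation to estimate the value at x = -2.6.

Lagrange interpolation formula:
P(x) = Σ yᵢ × Lᵢ(x)
where Lᵢ(x) = Π_{j≠i} (x - xⱼ)/(xᵢ - xⱼ)

L_0(-2.6) = (-2.6 - (-2))/(-3 - (-2)) = 0.600000
L_1(-2.6) = (-2.6 - (-3))/(-2 - (-3)) = 0.400000

P(-2.6) = 0×L_0(-2.6) + (-7)×L_1(-2.6)
P(-2.6) = -2.800000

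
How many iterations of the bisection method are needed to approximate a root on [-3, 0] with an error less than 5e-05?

We need (b-a)/2^n ≤ 5e-05
(0 - (-3))/2^n ≤ 5e-05
3/2^n ≤ 5e-05
2^n ≥ 60000
n ≥ log₂(60000) = 15.87
n ≥ 16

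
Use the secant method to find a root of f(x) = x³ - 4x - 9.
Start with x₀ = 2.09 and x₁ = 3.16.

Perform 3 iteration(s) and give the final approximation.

f(x) = x³ - 4x - 9
x₀ = 2.09, x₁ = 3.16

Secant formula: x_{n+1} = x_n - f(x_n)(x_n - x_{n-1})/(f(x_n) - f(x_{n-1}))

Iteration 1:
  f(2.090000) = -8.230671
  f(3.160000) = 9.914496
  x_2 = 3.160000 - 9.914496×(3.160000 - 2.090000)/(9.914496 - (-8.230671))
       = 2.575353
Iteration 2:
  f(3.160000) = 9.914496
  f(2.575353) = -2.220524
  x_3 = 2.575353 - (-2.220524)×(2.575353 - 3.160000)/(-2.220524 - 9.914496)
       = 2.682335
Iteration 3:
  f(2.575353) = -2.220524
  f(2.682335) = -0.430155
  x_4 = 2.682335 - (-0.430155)×(2.682335 - 2.575353)/(-0.430155 - (-2.220524))
       = 2.708038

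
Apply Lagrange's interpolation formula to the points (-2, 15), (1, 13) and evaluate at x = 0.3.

Lagrange interpolation formula:
P(x) = Σ yᵢ × Lᵢ(x)
where Lᵢ(x) = Π_{j≠i} (x - xⱼ)/(xᵢ - xⱼ)

L_0(0.3) = (0.3 - 1)/(-2 - 1) = 0.233333
L_1(0.3) = (0.3 - (-2))/(1 - (-2)) = 0.766667

P(0.3) = 15×L_0(0.3) + 13×L_1(0.3)
P(0.3) = 13.466667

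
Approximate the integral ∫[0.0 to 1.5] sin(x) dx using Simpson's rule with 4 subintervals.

f(x) = sin(x)
a = 0.0, b = 1.5, n = 4
h = (b - a)/n = 0.375000

Simpson's rule: (h/3)[f(x₀) + 4f(x₁) + 2f(x₂) + ... + f(xₙ)]

x_0 = 0.0000, f(x_0) = 0.000000, coefficient = 1
x_1 = 0.3750, f(x_1) = 0.366273, coefficient = 4
x_2 = 0.7500, f(x_2) = 0.681639, coefficient = 2
x_3 = 1.1250, f(x_3) = 0.902268, coefficient = 4
x_4 = 1.5000, f(x_4) = 0.997495, coefficient = 1

I ≈ (0.375000/3) × 7.434933 = 0.929367
Exact value: 0.929263
Error: 0.000104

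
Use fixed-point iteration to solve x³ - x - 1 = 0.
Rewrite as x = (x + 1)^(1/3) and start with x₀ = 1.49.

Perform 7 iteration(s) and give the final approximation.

Equation: x³ - x - 1 = 0
Fixed-point form: x = (x + 1)^(1/3)
x₀ = 1.49

x_1 = g(1.490000) = 1.355397
x_2 = g(1.355397) = 1.330520
x_3 = g(1.330520) = 1.325819
x_4 = g(1.325819) = 1.324927
x_5 = g(1.324927) = 1.324758
x_6 = g(1.324758) = 1.324726
x_7 = g(1.324726) = 1.324719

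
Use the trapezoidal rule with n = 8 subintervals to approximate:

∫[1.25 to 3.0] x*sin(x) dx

f(x) = x*sin(x)
a = 1.25, b = 3.0, n = 8
h = (b - a)/n = 0.218750

Trapezoidal rule: (h/2)[f(x₀) + 2f(x₁) + 2f(x₂) + ... + f(xₙ)]

x_0 = 1.2500, f(x_0) = 1.186231, coefficient = 1
x_1 = 1.4688, f(x_1) = 1.461109, coefficient = 2
x_2 = 1.6875, f(x_2) = 1.676021, coefficient = 2
x_3 = 1.9062, f(x_3) = 1.799998, coefficient = 2
x_4 = 2.1250, f(x_4) = 1.806930, coefficient = 2
x_5 = 2.3438, f(x_5) = 1.677777, coefficient = 2
x_6 = 2.5625, f(x_6) = 1.402366, coefficient = 2
x_7 = 2.7812, f(x_7) = 0.980655, coefficient = 2
x_8 = 3.0000, f(x_8) = 0.423360, coefficient = 1

I ≈ (0.218750/2) × 23.219301 = 2.539611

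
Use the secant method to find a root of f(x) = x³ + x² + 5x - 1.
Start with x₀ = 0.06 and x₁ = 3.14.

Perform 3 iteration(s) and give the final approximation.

f(x) = x³ + x² + 5x - 1
x₀ = 0.06, x₁ = 3.14

Secant formula: x_{n+1} = x_n - f(x_n)(x_n - x_{n-1})/(f(x_n) - f(x_{n-1}))

Iteration 1:
  f(0.060000) = -0.696184
  f(3.140000) = 55.518744
  x_2 = 3.140000 - 55.518744×(3.140000 - 0.060000)/(55.518744 - (-0.696184))
       = 0.098144
Iteration 2:
  f(3.140000) = 55.518744
  f(0.098144) = -0.498704
  x_3 = 0.098144 - (-0.498704)×(0.098144 - 3.140000)/(-0.498704 - 55.518744)
       = 0.125224
Iteration 3:
  f(0.098144) = -0.498704
  f(0.125224) = -0.356234
  x_4 = 0.125224 - (-0.356234)×(0.125224 - 0.098144)/(-0.356234 - (-0.498704))
       = 0.192937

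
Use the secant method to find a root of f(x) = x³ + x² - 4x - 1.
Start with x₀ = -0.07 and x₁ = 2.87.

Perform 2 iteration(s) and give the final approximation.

f(x) = x³ + x² - 4x - 1
x₀ = -0.07, x₁ = 2.87

Secant formula: x_{n+1} = x_n - f(x_n)(x_n - x_{n-1})/(f(x_n) - f(x_{n-1}))

Iteration 1:
  f(-0.070000) = -0.715443
  f(2.870000) = 19.396803
  x_2 = 2.870000 - 19.396803×(2.870000 - (-0.070000))/(19.396803 - (-0.715443))
       = 0.034583
Iteration 2:
  f(2.870000) = 19.396803
  f(0.034583) = -1.137095
  x_3 = 0.034583 - (-1.137095)×(0.034583 - 2.870000)/(-1.137095 - 19.396803)
       = 0.191599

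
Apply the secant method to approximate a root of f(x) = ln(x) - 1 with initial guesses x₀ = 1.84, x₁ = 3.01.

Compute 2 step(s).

f(x) = ln(x) - 1
x₀ = 1.84, x₁ = 3.01

Secant formula: x_{n+1} = x_n - f(x_n)(x_n - x_{n-1})/(f(x_n) - f(x_{n-1}))

Iteration 1:
  f(1.840000) = -0.390234
  f(3.010000) = 0.101940
  x_2 = 3.010000 - 0.101940×(3.010000 - 1.840000)/(0.101940 - (-0.390234))
       = 2.767667
Iteration 2:
  f(3.010000) = 0.101940
  f(2.767667) = 0.018005
  x_3 = 2.767667 - 0.018005×(2.767667 - 3.010000)/(0.018005 - 0.101940)
       = 2.715685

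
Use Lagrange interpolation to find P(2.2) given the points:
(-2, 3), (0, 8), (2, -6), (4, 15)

Lagrange interpolation formula:
P(x) = Σ yᵢ × Lᵢ(x)
where Lᵢ(x) = Π_{j≠i} (x - xⱼ)/(xᵢ - xⱼ)

L_0(2.2) = (2.2 - 0)/(-2 - 0) × (2.2 - 2)/(-2 - 2) × (2.2 - 4)/(-2 - 4) = 0.016500
L_1(2.2) = (2.2 - (-2))/(0 - (-2)) × (2.2 - 2)/(0 - 2) × (2.2 - 4)/(0 - 4) = -0.094500
L_2(2.2) = (2.2 - (-2))/(2 - (-2)) × (2.2 - 0)/(2 - 0) × (2.2 - 4)/(2 - 4) = 1.039500
L_3(2.2) = (2.2 - (-2))/(4 - (-2)) × (2.2 - 0)/(4 - 0) × (2.2 - 2)/(4 - 2) = 0.038500

P(2.2) = 3×L_0(2.2) + 8×L_1(2.2) + (-6)×L_2(2.2) + 15×L_3(2.2)
P(2.2) = -6.366000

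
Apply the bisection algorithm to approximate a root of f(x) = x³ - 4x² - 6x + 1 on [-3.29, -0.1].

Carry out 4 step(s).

f(x) = x³ - 4x² - 6x + 1
Initial interval: [-3.29, -0.1]

Iteration 1:
  c_1 = (-3.290000 + (-0.100000))/2 = -1.695000
  f(c_1) = f(-1.695000) = -5.191877
  f(a) × f(c) ≥ 0, new interval: [-1.695000, -0.100000]
Iteration 2:
  c_2 = (-1.695000 + (-0.100000))/2 = -0.897500
  f(c_2) = f(-0.897500) = 2.440033
  f(a) × f(c) < 0, new interval: [-1.695000, -0.897500]
Iteration 3:
  c_3 = (-1.695000 + (-0.897500))/2 = -1.296250
  f(c_3) = f(-1.296250) = -0.121599
  f(a) × f(c) ≥ 0, new interval: [-1.296250, -0.897500]
Iteration 4:
  c_4 = (-1.296250 + (-0.897500))/2 = -1.096875
  f(c_4) = f(-1.096875) = 1.449022
  f(a) × f(c) < 0, new interval: [-1.296250, -1.096875]

After 4 iteration(s), the approximation is c_4 = -1.096875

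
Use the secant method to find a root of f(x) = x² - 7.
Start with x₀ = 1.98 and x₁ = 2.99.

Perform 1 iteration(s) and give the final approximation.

f(x) = x² - 7
x₀ = 1.98, x₁ = 2.99

Secant formula: x_{n+1} = x_n - f(x_n)(x_n - x_{n-1})/(f(x_n) - f(x_{n-1}))

Iteration 1:
  f(1.980000) = -3.079600
  f(2.990000) = 1.940100
  x_2 = 2.990000 - 1.940100×(2.990000 - 1.980000)/(1.940100 - (-3.079600))
       = 2.599638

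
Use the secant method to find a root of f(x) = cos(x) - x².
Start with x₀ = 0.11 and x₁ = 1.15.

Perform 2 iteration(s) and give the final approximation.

f(x) = cos(x) - x²
x₀ = 0.11, x₁ = 1.15

Secant formula: x_{n+1} = x_n - f(x_n)(x_n - x_{n-1})/(f(x_n) - f(x_{n-1}))

Iteration 1:
  f(0.110000) = 0.981856
  f(1.150000) = -0.914013
  x_2 = 1.150000 - (-0.914013)×(1.150000 - 0.110000)/(-0.914013 - 0.981856)
       = 0.648608
Iteration 2:
  f(1.150000) = -0.914013
  f(0.648608) = 0.376233
  x_3 = 0.648608 - 0.376233×(0.648608 - 1.150000)/(0.376233 - (-0.914013))
       = 0.794813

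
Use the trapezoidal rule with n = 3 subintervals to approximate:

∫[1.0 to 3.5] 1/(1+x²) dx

f(x) = 1/(1+x²)
a = 1.0, b = 3.5, n = 3
h = (b - a)/n = 0.833333

Trapezoidal rule: (h/2)[f(x₀) + 2f(x₁) + 2f(x₂) + ... + f(xₙ)]

x_0 = 1.0000, f(x_0) = 0.500000, coefficient = 1
x_1 = 1.8333, f(x_1) = 0.229299, coefficient = 2
x_2 = 2.6667, f(x_2) = 0.123288, coefficient = 2
x_3 = 3.5000, f(x_3) = 0.075472, coefficient = 1

I ≈ (0.833333/2) × 1.280646 = 0.533602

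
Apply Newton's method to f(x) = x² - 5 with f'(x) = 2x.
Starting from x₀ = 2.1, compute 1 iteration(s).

f(x) = x² - 5
f'(x) = 2x
x₀ = 2.1

Newton-Raphson formula: x_{n+1} = x_n - f(x_n)/f'(x_n)

Iteration 1:
  f(2.100000) = -0.590000
  f'(2.100000) = 4.200000
  x_1 = 2.100000 - (-0.590000)/4.200000 = 2.240476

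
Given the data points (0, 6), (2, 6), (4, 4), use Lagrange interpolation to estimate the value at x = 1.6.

Lagrange interpolation formula:
P(x) = Σ yᵢ × Lᵢ(x)
where Lᵢ(x) = Π_{j≠i} (x - xⱼ)/(xᵢ - xⱼ)

L_0(1.6) = (1.6 - 2)/(0 - 2) × (1.6 - 4)/(0 - 4) = 0.120000
L_1(1.6) = (1.6 - 0)/(2 - 0) × (1.6 - 4)/(2 - 4) = 0.960000
L_2(1.6) = (1.6 - 0)/(4 - 0) × (1.6 - 2)/(4 - 2) = -0.080000

P(1.6) = 6×L_0(1.6) + 6×L_1(1.6) + 4×L_2(1.6)
P(1.6) = 6.160000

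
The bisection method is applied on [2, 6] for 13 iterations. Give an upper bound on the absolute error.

Bisection error bound: |error| ≤ (b-a)/2^n
|error| ≤ (6 - 2)/2^13 = 4/2^13
|error| ≤ 0.0004882812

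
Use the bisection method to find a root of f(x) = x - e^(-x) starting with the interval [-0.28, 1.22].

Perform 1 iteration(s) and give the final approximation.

f(x) = x - e^(-x)
Initial interval: [-0.28, 1.22]

Iteration 1:
  c_1 = (-0.280000 + 1.220000)/2 = 0.470000
  f(c_1) = f(0.470000) = -0.155002
  f(a) × f(c) ≥ 0, new interval: [0.470000, 1.220000]

After 1 iteration(s), the approximation is c_1 = 0.470000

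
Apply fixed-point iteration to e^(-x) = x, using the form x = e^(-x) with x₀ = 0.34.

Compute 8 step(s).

Equation: e^(-x) = x
Fixed-point form: x = e^(-x)
x₀ = 0.34

x_1 = g(0.340000) = 0.711770
x_2 = g(0.711770) = 0.490775
x_3 = g(0.490775) = 0.612152
x_4 = g(0.612152) = 0.542183
x_5 = g(0.542183) = 0.581478
x_6 = g(0.581478) = 0.559072
x_7 = g(0.559072) = 0.571740
x_8 = g(0.571740) = 0.564543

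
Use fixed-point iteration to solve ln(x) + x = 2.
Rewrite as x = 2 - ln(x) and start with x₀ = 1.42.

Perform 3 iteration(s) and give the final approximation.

Equation: ln(x) + x = 2
Fixed-point form: x = 2 - ln(x)
x₀ = 1.42

x_1 = g(1.420000) = 1.649343
x_2 = g(1.649343) = 1.499623
x_3 = g(1.499623) = 1.594786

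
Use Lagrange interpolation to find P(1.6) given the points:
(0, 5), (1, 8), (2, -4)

Lagrange interpolation formula:
P(x) = Σ yᵢ × Lᵢ(x)
where Lᵢ(x) = Π_{j≠i} (x - xⱼ)/(xᵢ - xⱼ)

L_0(1.6) = (1.6 - 1)/(0 - 1) × (1.6 - 2)/(0 - 2) = -0.120000
L_1(1.6) = (1.6 - 0)/(1 - 0) × (1.6 - 2)/(1 - 2) = 0.640000
L_2(1.6) = (1.6 - 0)/(2 - 0) × (1.6 - 1)/(2 - 1) = 0.480000

P(1.6) = 5×L_0(1.6) + 8×L_1(1.6) + (-4)×L_2(1.6)
P(1.6) = 2.600000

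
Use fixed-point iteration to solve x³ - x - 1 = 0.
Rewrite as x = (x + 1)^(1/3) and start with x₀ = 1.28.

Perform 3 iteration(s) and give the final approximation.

Equation: x³ - x - 1 = 0
Fixed-point form: x = (x + 1)^(1/3)
x₀ = 1.28

x_1 = g(1.280000) = 1.316169
x_2 = g(1.316169) = 1.323092
x_3 = g(1.323092) = 1.324409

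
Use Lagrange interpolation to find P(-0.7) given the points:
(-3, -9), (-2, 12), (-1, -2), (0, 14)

Lagrange interpolation formula:
P(x) = Σ yᵢ × Lᵢ(x)
where Lᵢ(x) = Π_{j≠i} (x - xⱼ)/(xᵢ - xⱼ)

L_0(-0.7) = (-0.7 - (-2))/(-3 - (-2)) × (-0.7 - (-1))/(-3 - (-1)) × (-0.7 - 0)/(-3 - 0) = 0.045500
L_1(-0.7) = (-0.7 - (-3))/(-2 - (-3)) × (-0.7 - (-1))/(-2 - (-1)) × (-0.7 - 0)/(-2 - 0) = -0.241500
L_2(-0.7) = (-0.7 - (-3))/(-1 - (-3)) × (-0.7 - (-2))/(-1 - (-2)) × (-0.7 - 0)/(-1 - 0) = 1.046500
L_3(-0.7) = (-0.7 - (-3))/(0 - (-3)) × (-0.7 - (-2))/(0 - (-2)) × (-0.7 - (-1))/(0 - (-1)) = 0.149500

P(-0.7) = (-9)×L_0(-0.7) + 12×L_1(-0.7) + (-2)×L_2(-0.7) + 14×L_3(-0.7)
P(-0.7) = -3.307500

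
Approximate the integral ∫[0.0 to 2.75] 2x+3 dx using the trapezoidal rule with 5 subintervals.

f(x) = 2x+3
a = 0.0, b = 2.75, n = 5
h = (b - a)/n = 0.550000

Trapezoidal rule: (h/2)[f(x₀) + 2f(x₁) + 2f(x₂) + ... + f(xₙ)]

x_0 = 0.0000, f(x_0) = 3.000000, coefficient = 1
x_1 = 0.5500, f(x_1) = 4.100000, coefficient = 2
x_2 = 1.1000, f(x_2) = 5.200000, coefficient = 2
x_3 = 1.6500, f(x_3) = 6.300000, coefficient = 2
x_4 = 2.2000, f(x_4) = 7.400000, coefficient = 2
x_5 = 2.7500, f(x_5) = 8.500000, coefficient = 1

I ≈ (0.550000/2) × 57.500000 = 15.812500
Exact value: 15.812500
Error: 0.000000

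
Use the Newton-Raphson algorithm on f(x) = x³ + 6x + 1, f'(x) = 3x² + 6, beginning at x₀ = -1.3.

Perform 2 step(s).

f(x) = x³ + 6x + 1
f'(x) = 3x² + 6
x₀ = -1.3

Newton-Raphson formula: x_{n+1} = x_n - f(x_n)/f'(x_n)

Iteration 1:
  f(-1.300000) = -8.997000
  f'(-1.300000) = 11.070000
  x_1 = -1.300000 - (-8.997000)/11.070000 = -0.487263
Iteration 2:
  f(-0.487263) = -2.039266
  f'(-0.487263) = 6.712275
  x_2 = -0.487263 - (-2.039266)/6.712275 = -0.183451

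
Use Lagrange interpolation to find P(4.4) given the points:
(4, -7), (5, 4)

Lagrange interpolation formula:
P(x) = Σ yᵢ × Lᵢ(x)
where Lᵢ(x) = Π_{j≠i} (x - xⱼ)/(xᵢ - xⱼ)

L_0(4.4) = (4.4 - 5)/(4 - 5) = 0.600000
L_1(4.4) = (4.4 - 4)/(5 - 4) = 0.400000

P(4.4) = (-7)×L_0(4.4) + 4×L_1(4.4)
P(4.4) = -2.600000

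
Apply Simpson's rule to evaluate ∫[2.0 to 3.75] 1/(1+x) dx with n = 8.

f(x) = 1/(1+x)
a = 2.0, b = 3.75, n = 8
h = (b - a)/n = 0.218750

Simpson's rule: (h/3)[f(x₀) + 4f(x₁) + 2f(x₂) + ... + f(xₙ)]

x_0 = 2.0000, f(x_0) = 0.333333, coefficient = 1
x_1 = 2.2188, f(x_1) = 0.310680, coefficient = 4
x_2 = 2.4375, f(x_2) = 0.290909, coefficient = 2
x_3 = 2.6562, f(x_3) = 0.273504, coefficient = 4
x_4 = 2.8750, f(x_4) = 0.258065, coefficient = 2
x_5 = 3.0938, f(x_5) = 0.244275, coefficient = 4
x_6 = 3.3125, f(x_6) = 0.231884, coefficient = 2
x_7 = 3.5312, f(x_7) = 0.220690, coefficient = 4
x_8 = 3.7500, f(x_8) = 0.210526, coefficient = 1

I ≈ (0.218750/3) × 6.302168 = 0.459533
Exact value: 0.459532
Error: 0.000001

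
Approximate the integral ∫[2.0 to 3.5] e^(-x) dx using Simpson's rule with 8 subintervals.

f(x) = e^(-x)
a = 2.0, b = 3.5, n = 8
h = (b - a)/n = 0.187500

Simpson's rule: (h/3)[f(x₀) + 4f(x₁) + 2f(x₂) + ... + f(xₙ)]

x_0 = 2.0000, f(x_0) = 0.135335, coefficient = 1
x_1 = 2.1875, f(x_1) = 0.112197, coefficient = 4
x_2 = 2.3750, f(x_2) = 0.093014, coefficient = 2
x_3 = 2.5625, f(x_3) = 0.077112, coefficient = 4
x_4 = 2.7500, f(x_4) = 0.063928, coefficient = 2
x_5 = 2.9375, f(x_5) = 0.052998, coefficient = 4
x_6 = 3.1250, f(x_6) = 0.043937, coefficient = 2
x_7 = 3.3125, f(x_7) = 0.036425, coefficient = 4
x_8 = 3.5000, f(x_8) = 0.030197, coefficient = 1

I ≈ (0.187500/3) × 1.682218 = 0.105139
Exact value: 0.105138
Error: 0.000001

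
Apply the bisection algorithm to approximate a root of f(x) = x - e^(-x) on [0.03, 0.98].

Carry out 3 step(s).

f(x) = x - e^(-x)
Initial interval: [0.03, 0.98]

Iteration 1:
  c_1 = (0.030000 + 0.980000)/2 = 0.505000
  f(c_1) = f(0.505000) = -0.098506
  f(a) × f(c) ≥ 0, new interval: [0.505000, 0.980000]
Iteration 2:
  c_2 = (0.505000 + 0.980000)/2 = 0.742500
  f(c_2) = f(0.742500) = 0.266577
  f(a) × f(c) < 0, new interval: [0.505000, 0.742500]
Iteration 3:
  c_3 = (0.505000 + 0.742500)/2 = 0.623750
  f(c_3) = f(0.623750) = 0.087819
  f(a) × f(c) < 0, new interval: [0.505000, 0.623750]

After 3 iteration(s), the approximation is c_3 = 0.623750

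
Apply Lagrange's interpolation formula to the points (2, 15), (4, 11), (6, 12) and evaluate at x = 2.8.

Lagrange interpolation formula:
P(x) = Σ yᵢ × Lᵢ(x)
where Lᵢ(x) = Π_{j≠i} (x - xⱼ)/(xᵢ - xⱼ)

L_0(2.8) = (2.8 - 4)/(2 - 4) × (2.8 - 6)/(2 - 6) = 0.480000
L_1(2.8) = (2.8 - 2)/(4 - 2) × (2.8 - 6)/(4 - 6) = 0.640000
L_2(2.8) = (2.8 - 2)/(6 - 2) × (2.8 - 4)/(6 - 4) = -0.120000

P(2.8) = 15×L_0(2.8) + 11×L_1(2.8) + 12×L_2(2.8)
P(2.8) = 12.800000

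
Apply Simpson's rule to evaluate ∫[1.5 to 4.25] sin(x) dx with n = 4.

f(x) = sin(x)
a = 1.5, b = 4.25, n = 4
h = (b - a)/n = 0.687500

Simpson's rule: (h/3)[f(x₀) + 4f(x₁) + 2f(x₂) + ... + f(xₙ)]

x_0 = 1.5000, f(x_0) = 0.997495, coefficient = 1
x_1 = 2.1875, f(x_1) = 0.815789, coefficient = 4
x_2 = 2.8750, f(x_2) = 0.263446, coefficient = 2
x_3 = 3.5625, f(x_3) = -0.408589, coefficient = 4
x_4 = 4.2500, f(x_4) = -0.894989, coefficient = 1

I ≈ (0.687500/3) × 2.258200 = 0.517504
Exact value: 0.516825
Error: 0.000679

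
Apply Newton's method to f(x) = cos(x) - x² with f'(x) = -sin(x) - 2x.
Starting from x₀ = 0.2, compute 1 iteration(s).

f(x) = cos(x) - x²
f'(x) = -sin(x) - 2x
x₀ = 0.2

Newton-Raphson formula: x_{n+1} = x_n - f(x_n)/f'(x_n)

Iteration 1:
  f(0.200000) = 0.940067
  f'(0.200000) = -0.598669
  x_1 = 0.200000 - 0.940067/(-0.598669) = 1.770260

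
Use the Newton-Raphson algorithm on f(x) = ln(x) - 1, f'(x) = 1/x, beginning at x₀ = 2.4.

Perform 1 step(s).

f(x) = ln(x) - 1
f'(x) = 1/x
x₀ = 2.4

Newton-Raphson formula: x_{n+1} = x_n - f(x_n)/f'(x_n)

Iteration 1:
  f(2.400000) = -0.124531
  f'(2.400000) = 0.416667
  x_1 = 2.400000 - (-0.124531)/0.416667 = 2.698875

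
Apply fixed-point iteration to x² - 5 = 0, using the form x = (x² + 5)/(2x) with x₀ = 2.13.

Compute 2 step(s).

Equation: x² - 5 = 0
Fixed-point form: x = (x² + 5)/(2x)
x₀ = 2.13

x_1 = g(2.130000) = 2.238709
x_2 = g(2.238709) = 2.236070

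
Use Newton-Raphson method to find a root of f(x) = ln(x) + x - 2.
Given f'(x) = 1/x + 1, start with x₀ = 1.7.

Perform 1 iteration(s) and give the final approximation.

f(x) = ln(x) + x - 2
f'(x) = 1/x + 1
x₀ = 1.7

Newton-Raphson formula: x_{n+1} = x_n - f(x_n)/f'(x_n)

Iteration 1:
  f(1.700000) = 0.230628
  f'(1.700000) = 1.588235
  x_1 = 1.700000 - 0.230628/1.588235 = 1.554790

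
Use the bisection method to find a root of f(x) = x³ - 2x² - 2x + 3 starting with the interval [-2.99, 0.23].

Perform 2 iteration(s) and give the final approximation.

f(x) = x³ - 2x² - 2x + 3
Initial interval: [-2.99, 0.23]

Iteration 1:
  c_1 = (-2.990000 + 0.230000)/2 = -1.380000
  f(c_1) = f(-1.380000) = -0.676872
  f(a) × f(c) ≥ 0, new interval: [-1.380000, 0.230000]
Iteration 2:
  c_2 = (-1.380000 + 0.230000)/2 = -0.575000
  f(c_2) = f(-0.575000) = 3.298641
  f(a) × f(c) < 0, new interval: [-1.380000, -0.575000]

After 2 iteration(s), the approximation is c_2 = -0.575000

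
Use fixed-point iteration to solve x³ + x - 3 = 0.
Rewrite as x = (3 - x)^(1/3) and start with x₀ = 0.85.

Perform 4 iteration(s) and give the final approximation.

Equation: x³ + x - 3 = 0
Fixed-point form: x = (3 - x)^(1/3)
x₀ = 0.85

x_1 = g(0.850000) = 1.290663
x_2 = g(1.290663) = 1.195664
x_3 = g(1.195664) = 1.217416
x_4 = g(1.217416) = 1.212504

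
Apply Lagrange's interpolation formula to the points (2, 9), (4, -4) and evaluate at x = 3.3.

Lagrange interpolation formula:
P(x) = Σ yᵢ × Lᵢ(x)
where Lᵢ(x) = Π_{j≠i} (x - xⱼ)/(xᵢ - xⱼ)

L_0(3.3) = (3.3 - 4)/(2 - 4) = 0.350000
L_1(3.3) = (3.3 - 2)/(4 - 2) = 0.650000

P(3.3) = 9×L_0(3.3) + (-4)×L_1(3.3)
P(3.3) = 0.550000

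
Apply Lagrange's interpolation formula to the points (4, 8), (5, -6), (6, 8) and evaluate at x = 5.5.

Lagrange interpolation formula:
P(x) = Σ yᵢ × Lᵢ(x)
where Lᵢ(x) = Π_{j≠i} (x - xⱼ)/(xᵢ - xⱼ)

L_0(5.5) = (5.5 - 5)/(4 - 5) × (5.5 - 6)/(4 - 6) = -0.125000
L_1(5.5) = (5.5 - 4)/(5 - 4) × (5.5 - 6)/(5 - 6) = 0.750000
L_2(5.5) = (5.5 - 4)/(6 - 4) × (5.5 - 5)/(6 - 5) = 0.375000

P(5.5) = 8×L_0(5.5) + (-6)×L_1(5.5) + 8×L_2(5.5)
P(5.5) = -2.500000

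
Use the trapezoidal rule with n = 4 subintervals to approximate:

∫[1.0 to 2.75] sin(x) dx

f(x) = sin(x)
a = 1.0, b = 2.75, n = 4
h = (b - a)/n = 0.437500

Trapezoidal rule: (h/2)[f(x₀) + 2f(x₁) + 2f(x₂) + ... + f(xₙ)]

x_0 = 1.0000, f(x_0) = 0.841471, coefficient = 1
x_1 = 1.4375, f(x_1) = 0.991129, coefficient = 2
x_2 = 1.8750, f(x_2) = 0.954086, coefficient = 2
x_3 = 2.3125, f(x_3) = 0.737319, coefficient = 2
x_4 = 2.7500, f(x_4) = 0.381661, coefficient = 1

I ≈ (0.437500/2) × 6.588199 = 1.441169
Exact value: 1.464605
Error: 0.023436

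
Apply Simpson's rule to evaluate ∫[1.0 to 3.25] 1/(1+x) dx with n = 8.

f(x) = 1/(1+x)
a = 1.0, b = 3.25, n = 8
h = (b - a)/n = 0.281250

Simpson's rule: (h/3)[f(x₀) + 4f(x₁) + 2f(x₂) + ... + f(xₙ)]

x_0 = 1.0000, f(x_0) = 0.500000, coefficient = 1
x_1 = 1.2812, f(x_1) = 0.438356, coefficient = 4
x_2 = 1.5625, f(x_2) = 0.390244, coefficient = 2
x_3 = 1.8438, f(x_3) = 0.351648, coefficient = 4
x_4 = 2.1250, f(x_4) = 0.320000, coefficient = 2
x_5 = 2.4062, f(x_5) = 0.293578, coefficient = 4
x_6 = 2.6875, f(x_6) = 0.271186, coefficient = 2
x_7 = 2.9688, f(x_7) = 0.251969, coefficient = 4
x_8 = 3.2500, f(x_8) = 0.235294, coefficient = 1

I ≈ (0.281250/3) × 8.040359 = 0.753784
Exact value: 0.753772
Error: 0.000012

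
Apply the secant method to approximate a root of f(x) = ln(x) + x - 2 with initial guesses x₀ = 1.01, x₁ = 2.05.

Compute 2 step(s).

f(x) = ln(x) + x - 2
x₀ = 1.01, x₁ = 2.05

Secant formula: x_{n+1} = x_n - f(x_n)(x_n - x_{n-1})/(f(x_n) - f(x_{n-1}))

Iteration 1:
  f(1.010000) = -0.980050
  f(2.050000) = 0.767840
  x_2 = 2.050000 - 0.767840×(2.050000 - 1.010000)/(0.767840 - (-0.980050))
       = 1.593133
Iteration 2:
  f(2.050000) = 0.767840
  f(1.593133) = 0.058835
  x_3 = 1.593133 - 0.058835×(1.593133 - 2.050000)/(0.058835 - 0.767840)
       = 1.555221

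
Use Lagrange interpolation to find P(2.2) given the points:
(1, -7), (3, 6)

Lagrange interpolation formula:
P(x) = Σ yᵢ × Lᵢ(x)
where Lᵢ(x) = Π_{j≠i} (x - xⱼ)/(xᵢ - xⱼ)

L_0(2.2) = (2.2 - 3)/(1 - 3) = 0.400000
L_1(2.2) = (2.2 - 1)/(3 - 1) = 0.600000

P(2.2) = (-7)×L_0(2.2) + 6×L_1(2.2)
P(2.2) = 0.800000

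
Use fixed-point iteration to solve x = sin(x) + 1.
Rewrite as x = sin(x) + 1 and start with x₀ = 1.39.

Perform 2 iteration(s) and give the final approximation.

Equation: x = sin(x) + 1
Fixed-point form: x = sin(x) + 1
x₀ = 1.39

x_1 = g(1.390000) = 1.983701
x_2 = g(1.983701) = 1.915959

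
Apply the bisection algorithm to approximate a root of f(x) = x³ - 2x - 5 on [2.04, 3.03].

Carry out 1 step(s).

f(x) = x³ - 2x - 5
Initial interval: [2.04, 3.03]

Iteration 1:
  c_1 = (2.040000 + 3.030000)/2 = 2.535000
  f(c_1) = f(2.535000) = 6.220480
  f(a) × f(c) < 0, new interval: [2.040000, 2.535000]

After 1 iteration(s), the approximation is c_1 = 2.535000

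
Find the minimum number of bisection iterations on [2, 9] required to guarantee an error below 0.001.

We need (b-a)/2^n ≤ 0.001
(9 - 2)/2^n ≤ 0.001
7/2^n ≤ 0.001
2^n ≥ 7000
n ≥ log₂(7000) = 12.77
n ≥ 13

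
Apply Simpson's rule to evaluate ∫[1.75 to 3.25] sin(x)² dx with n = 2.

f(x) = sin(x)²
a = 1.75, b = 3.25, n = 2
h = (b - a)/n = 0.750000

Simpson's rule: (h/3)[f(x₀) + 4f(x₁) + 2f(x₂) + ... + f(xₙ)]

x_0 = 1.7500, f(x_0) = 0.968228, coefficient = 1
x_1 = 2.5000, f(x_1) = 0.358169, coefficient = 4
x_2 = 3.2500, f(x_2) = 0.011706, coefficient = 1

I ≈ (0.750000/3) × 2.412610 = 0.603153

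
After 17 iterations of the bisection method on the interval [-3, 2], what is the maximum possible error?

Bisection error bound: |error| ≤ (b-a)/2^n
|error| ≤ (2 - (-3))/2^17 = 5/2^17
|error| ≤ 0.0000381470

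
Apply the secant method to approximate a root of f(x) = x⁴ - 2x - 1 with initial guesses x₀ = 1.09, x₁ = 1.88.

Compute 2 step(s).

f(x) = x⁴ - 2x - 1
x₀ = 1.09, x₁ = 1.88

Secant formula: x_{n+1} = x_n - f(x_n)(x_n - x_{n-1})/(f(x_n) - f(x_{n-1}))

Iteration 1:
  f(1.090000) = -1.768418
  f(1.880000) = 7.731983
  x_2 = 1.880000 - 7.731983×(1.880000 - 1.090000)/(7.731983 - (-1.768418))
       = 1.237052
Iteration 2:
  f(1.880000) = 7.731983
  f(1.237052) = -1.132295
  x_3 = 1.237052 - (-1.132295)×(1.237052 - 1.880000)/(-1.132295 - 7.731983)
       = 1.319180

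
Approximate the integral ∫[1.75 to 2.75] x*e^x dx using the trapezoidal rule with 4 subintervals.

f(x) = x*e^x
a = 1.75, b = 2.75, n = 4
h = (b - a)/n = 0.250000

Trapezoidal rule: (h/2)[f(x₀) + 2f(x₁) + 2f(x₂) + ... + f(xₙ)]

x_0 = 1.7500, f(x_0) = 10.070555, coefficient = 1
x_1 = 2.0000, f(x_1) = 14.778112, coefficient = 2
x_2 = 2.2500, f(x_2) = 21.347406, coefficient = 2
x_3 = 2.5000, f(x_3) = 30.456235, coefficient = 2
x_4 = 2.7500, f(x_4) = 43.017238, coefficient = 1

I ≈ (0.250000/2) × 186.251298 = 23.281412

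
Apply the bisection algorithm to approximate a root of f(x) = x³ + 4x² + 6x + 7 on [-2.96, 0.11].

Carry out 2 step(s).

f(x) = x³ + 4x² + 6x + 7
Initial interval: [-2.96, 0.11]

Iteration 1:
  c_1 = (-2.960000 + 0.110000)/2 = -1.425000
  f(c_1) = f(-1.425000) = 3.678859
  f(a) × f(c) < 0, new interval: [-2.960000, -1.425000]
Iteration 2:
  c_2 = (-2.960000 + (-1.425000))/2 = -2.192500
  f(c_2) = f(-2.192500) = 2.533754
  f(a) × f(c) < 0, new interval: [-2.960000, -2.192500]

After 2 iteration(s), the approximation is c_2 = -2.192500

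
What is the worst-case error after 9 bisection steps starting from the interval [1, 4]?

Bisection error bound: |error| ≤ (b-a)/2^n
|error| ≤ (4 - 1)/2^9 = 3/2^9
|error| ≤ 0.0058593750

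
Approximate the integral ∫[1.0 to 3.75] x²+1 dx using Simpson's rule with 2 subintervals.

f(x) = x²+1
a = 1.0, b = 3.75, n = 2
h = (b - a)/n = 1.375000

Simpson's rule: (h/3)[f(x₀) + 4f(x₁) + 2f(x₂) + ... + f(xₙ)]

x_0 = 1.0000, f(x_0) = 2.000000, coefficient = 1
x_1 = 2.3750, f(x_1) = 6.640625, coefficient = 4
x_2 = 3.7500, f(x_2) = 15.062500, coefficient = 1

I ≈ (1.375000/3) × 43.625000 = 19.994792
Exact value: 19.994792
Error: 0.000000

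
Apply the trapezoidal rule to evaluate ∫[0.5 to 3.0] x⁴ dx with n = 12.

f(x) = x⁴
a = 0.5, b = 3.0, n = 12
h = (b - a)/n = 0.208333

Trapezoidal rule: (h/2)[f(x₀) + 2f(x₁) + 2f(x₂) + ... + f(xₙ)]

x_0 = 0.5000, f(x_0) = 0.062500, coefficient = 1
x_1 = 0.7083, f(x_1) = 0.251739, coefficient = 2
x_2 = 0.9167, f(x_2) = 0.706067, coefficient = 2
x_3 = 1.1250, f(x_3) = 1.601807, coefficient = 2
x_4 = 1.3333, f(x_4) = 3.160494, coefficient = 2
x_5 = 1.5417, f(x_5) = 5.648875, coefficient = 2
x_6 = 1.7500, f(x_6) = 9.378906, coefficient = 2
x_7 = 1.9583, f(x_7) = 14.707758, coefficient = 2
x_8 = 2.1667, f(x_8) = 22.037809, coefficient = 2
x_9 = 2.3750, f(x_9) = 31.816650, coefficient = 2
x_10 = 2.5833, f(x_10) = 44.537085, coefficient = 2
x_11 = 2.7917, f(x_11) = 60.737127, coefficient = 2
x_12 = 3.0000, f(x_12) = 81.000000, coefficient = 1

I ≈ (0.208333/2) × 470.231132 = 48.982410
Exact value: 48.593750
Error: 0.388660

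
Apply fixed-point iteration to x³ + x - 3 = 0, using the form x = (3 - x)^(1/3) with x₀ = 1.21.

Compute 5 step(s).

Equation: x³ + x - 3 = 0
Fixed-point form: x = (3 - x)^(1/3)
x₀ = 1.21

x_1 = g(1.210000) = 1.214184
x_2 = g(1.214184) = 1.213237
x_3 = g(1.213237) = 1.213451
x_4 = g(1.213451) = 1.213403
x_5 = g(1.213403) = 1.213414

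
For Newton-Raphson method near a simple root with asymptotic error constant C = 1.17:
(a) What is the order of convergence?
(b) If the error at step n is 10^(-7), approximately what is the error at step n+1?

(a) Newton-Raphson has quadratic (order 2) convergence near simple roots.
    This means |e_{n+1}| ≈ C|e_n|².

(b) With |e_n| = 10^(-7) and C = 1.17:
    |e_{n+1}| ≈ 1.17 × (10^(-7))² = 1.17 × 10^(-14)

(a) 2 (quadratic); (b) |e_{n+1}| ≈ 1.170e-14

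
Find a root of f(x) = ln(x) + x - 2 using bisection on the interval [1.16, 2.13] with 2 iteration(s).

f(x) = ln(x) + x - 2
Initial interval: [1.16, 2.13]

Iteration 1:
  c_1 = (1.160000 + 2.130000)/2 = 1.645000
  f(c_1) = f(1.645000) = 0.142740
  f(a) × f(c) < 0, new interval: [1.160000, 1.645000]
Iteration 2:
  c_2 = (1.160000 + 1.645000)/2 = 1.402500
  f(c_2) = f(1.402500) = -0.259244
  f(a) × f(c) ≥ 0, new interval: [1.402500, 1.645000]

After 2 iteration(s), the approximation is c_2 = 1.402500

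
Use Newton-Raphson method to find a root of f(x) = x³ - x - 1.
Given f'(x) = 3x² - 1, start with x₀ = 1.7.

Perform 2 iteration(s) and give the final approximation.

f(x) = x³ - x - 1
f'(x) = 3x² - 1
x₀ = 1.7

Newton-Raphson formula: x_{n+1} = x_n - f(x_n)/f'(x_n)

Iteration 1:
  f(1.700000) = 2.213000
  f'(1.700000) = 7.670000
  x_1 = 1.700000 - 2.213000/7.670000 = 1.411473
Iteration 2:
  f(1.411473) = 0.400544
  f'(1.411473) = 4.976770
  x_2 = 1.411473 - 0.400544/4.976770 = 1.330991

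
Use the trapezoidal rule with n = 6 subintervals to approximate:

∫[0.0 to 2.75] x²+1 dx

f(x) = x²+1
a = 0.0, b = 2.75, n = 6
h = (b - a)/n = 0.458333

Trapezoidal rule: (h/2)[f(x₀) + 2f(x₁) + 2f(x₂) + ... + f(xₙ)]

x_0 = 0.0000, f(x_0) = 1.000000, coefficient = 1
x_1 = 0.4583, f(x_1) = 1.210069, coefficient = 2
x_2 = 0.9167, f(x_2) = 1.840278, coefficient = 2
x_3 = 1.3750, f(x_3) = 2.890625, coefficient = 2
x_4 = 1.8333, f(x_4) = 4.361111, coefficient = 2
x_5 = 2.2917, f(x_5) = 6.251736, coefficient = 2
x_6 = 2.7500, f(x_6) = 8.562500, coefficient = 1

I ≈ (0.458333/2) × 42.670139 = 9.778573
Exact value: 9.682292
Error: 0.096282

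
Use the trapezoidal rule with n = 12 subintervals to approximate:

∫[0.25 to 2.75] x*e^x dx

f(x) = x*e^x
a = 0.25, b = 2.75, n = 12
h = (b - a)/n = 0.208333

Trapezoidal rule: (h/2)[f(x₀) + 2f(x₁) + 2f(x₂) + ... + f(xₙ)]

x_0 = 0.2500, f(x_0) = 0.321006, coefficient = 1
x_1 = 0.4583, f(x_1) = 0.724825, coefficient = 2
x_2 = 0.6667, f(x_2) = 1.298489, coefficient = 2
x_3 = 0.8750, f(x_3) = 2.099016, coefficient = 2
x_4 = 1.0833, f(x_4) = 3.200721, coefficient = 2
x_5 = 1.2917, f(x_5) = 4.700176, coefficient = 2
x_6 = 1.5000, f(x_6) = 6.722534, coefficient = 2
x_7 = 1.7083, f(x_7) = 9.429580, coefficient = 2
x_8 = 1.9167, f(x_8) = 13.029998, coefficient = 2
x_9 = 2.1250, f(x_9) = 17.792407, coefficient = 2
x_10 = 2.3333, f(x_10) = 24.061937, coefficient = 2
x_11 = 2.5417, f(x_11) = 32.281254, coefficient = 2
x_12 = 2.7500, f(x_12) = 43.017238, coefficient = 1

I ≈ (0.208333/2) × 274.020118 = 28.543762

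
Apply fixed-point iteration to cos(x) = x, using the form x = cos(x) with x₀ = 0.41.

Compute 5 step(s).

Equation: cos(x) = x
Fixed-point form: x = cos(x)
x₀ = 0.41

x_1 = g(0.410000) = 0.917121
x_2 = g(0.917121) = 0.608108
x_3 = g(0.608108) = 0.820730
x_4 = g(0.820730) = 0.681687
x_5 = g(0.681687) = 0.776511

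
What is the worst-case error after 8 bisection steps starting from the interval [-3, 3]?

Bisection error bound: |error| ≤ (b-a)/2^n
|error| ≤ (3 - (-3))/2^8 = 6/2^8
|error| ≤ 0.0234375000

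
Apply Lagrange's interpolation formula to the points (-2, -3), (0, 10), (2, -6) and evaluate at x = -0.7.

Lagrange interpolation formula:
P(x) = Σ yᵢ × Lᵢ(x)
where Lᵢ(x) = Π_{j≠i} (x - xⱼ)/(xᵢ - xⱼ)

L_0(-0.7) = (-0.7 - 0)/(-2 - 0) × (-0.7 - 2)/(-2 - 2) = 0.236250
L_1(-0.7) = (-0.7 - (-2))/(0 - (-2)) × (-0.7 - 2)/(0 - 2) = 0.877500
L_2(-0.7) = (-0.7 - (-2))/(2 - (-2)) × (-0.7 - 0)/(2 - 0) = -0.113750

P(-0.7) = (-3)×L_0(-0.7) + 10×L_1(-0.7) + (-6)×L_2(-0.7)
P(-0.7) = 8.748750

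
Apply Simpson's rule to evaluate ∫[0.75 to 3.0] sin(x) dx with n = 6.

f(x) = sin(x)
a = 0.75, b = 3.0, n = 6
h = (b - a)/n = 0.375000

Simpson's rule: (h/3)[f(x₀) + 4f(x₁) + 2f(x₂) + ... + f(xₙ)]

x_0 = 0.7500, f(x_0) = 0.681639, coefficient = 1
x_1 = 1.1250, f(x_1) = 0.902268, coefficient = 4
x_2 = 1.5000, f(x_2) = 0.997495, coefficient = 2
x_3 = 1.8750, f(x_3) = 0.954086, coefficient = 4
x_4 = 2.2500, f(x_4) = 0.778073, coefficient = 2
x_5 = 2.6250, f(x_5) = 0.493920, coefficient = 4
x_6 = 3.0000, f(x_6) = 0.141120, coefficient = 1

I ≈ (0.375000/3) × 13.774990 = 1.721874
Exact value: 1.721681
Error: 0.000192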